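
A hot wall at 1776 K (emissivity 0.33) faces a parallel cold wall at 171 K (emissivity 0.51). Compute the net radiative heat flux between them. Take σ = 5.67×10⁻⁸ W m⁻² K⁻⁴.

q ≈ 1.41×10^5 W/m²

For two large parallel gray plates, q = σ(T₁⁴ − T₂⁴) / (1/ε₁ + 1/ε₂ − 1).
1/ε₁ + 1/ε₂ − 1 = 1/0.33 + 1/0.51 − 1 = 3.991.
T₁⁴ − T₂⁴ = 9.95×10^12 − 8.55×10^8 = 9.95×10^12 K⁴.
q = 5.67×10⁻⁸ × 9.95×10^12 / 3.991 = 1.41×10^5 W/m².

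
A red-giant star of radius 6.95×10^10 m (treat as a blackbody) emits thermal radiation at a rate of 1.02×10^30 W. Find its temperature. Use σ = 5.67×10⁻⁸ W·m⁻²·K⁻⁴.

A = 4πr² = 4π × (6.95×10^10)² = 6.07×10^22 m².
From P = σAT⁴, T = (P / σA)^(1/4) = (1.02×10^30 / (5.67×10⁻⁸ × 6.07×10^22))^(1/4).
T = (2.96×10^14)^(1/4) = 4150 K.

T ≈ 4150 K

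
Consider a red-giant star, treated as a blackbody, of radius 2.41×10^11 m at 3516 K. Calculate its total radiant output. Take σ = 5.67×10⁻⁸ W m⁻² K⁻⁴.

A = 4πr² = 4π × (2.41×10^11)² = 7.30×10^23 m².
P = σAT⁴ = 5.67×10⁻⁸ × 7.30×10^23 × (3516)⁴ = 5.67×10⁻⁸ × 7.30×10^23 × 1.53×10^14.
P = 6.32×10^30 W.

P ≈ 6.32×10^30 W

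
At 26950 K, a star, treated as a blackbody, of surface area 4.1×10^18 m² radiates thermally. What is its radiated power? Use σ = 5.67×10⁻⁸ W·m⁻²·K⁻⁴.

P = σAT⁴ = 5.67×10⁻⁸ × 4.10×10^18 × (26950)⁴ = 5.67×10⁻⁸ × 4.10×10^18 × 5.28×10^17.
P = 1.23×10^29 W.

P ≈ 1.23×10^29 W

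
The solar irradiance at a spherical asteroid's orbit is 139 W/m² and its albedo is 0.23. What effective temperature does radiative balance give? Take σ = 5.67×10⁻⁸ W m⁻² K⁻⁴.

T ≈ 147 K

Power absorbed = (1−a)S·πR²; power emitted = 4πR²σT⁴. Equating and cancelling πR²:
T = ((1−a)S / 4σ)^(1/4) = (107 / (4 × 5.67×10⁻⁸))^(1/4) = (4.72×10^8)^(1/4).
T = 147 K.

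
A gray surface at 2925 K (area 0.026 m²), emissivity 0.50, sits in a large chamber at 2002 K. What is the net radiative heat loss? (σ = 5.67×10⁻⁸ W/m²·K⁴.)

Q = εσA(T⁴ − T_s⁴). T⁴ − T_s⁴ = (2925)⁴ − (2002)⁴ = 7.32×10^13 − 1.61×10^13 = 5.71×10^13 K⁴.
Q = 0.50 × 5.67×10⁻⁸ × 0.0260 × 5.71×10^13 = 42100 W.

Q ≈ 42100 W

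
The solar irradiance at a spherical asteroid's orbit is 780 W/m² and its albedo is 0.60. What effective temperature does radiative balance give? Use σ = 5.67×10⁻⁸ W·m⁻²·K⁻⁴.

Power absorbed = (1−a)S·πR²; power emitted = 4πR²σT⁴. Equating and cancelling πR²:
T = ((1−a)S / 4σ)^(1/4) = (312 / (4 × 5.67×10⁻⁸))^(1/4) = (1.38×10^9)^(1/4).
T = 193 K.

T ≈ 193 K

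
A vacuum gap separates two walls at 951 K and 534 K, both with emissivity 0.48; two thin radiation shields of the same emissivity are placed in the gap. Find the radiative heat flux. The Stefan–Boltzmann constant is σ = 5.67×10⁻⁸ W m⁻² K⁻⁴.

q ≈ 4400 W/m²

Each of the 3 gaps contributes resistance (2/ε − 1) = 2/0.48 − 1 = 3.167; total = 9.500.
q = σ(T₁⁴ − T₂⁴) / 9.500 = 5.67×10⁻⁸ × 7.37×10^11 / 9.500 = 4400 W/m².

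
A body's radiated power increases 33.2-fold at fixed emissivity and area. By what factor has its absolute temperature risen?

P ∝ T⁴ ⇒ T ∝ P^(1/4), so T scales by (33.2)^(1/4) = 2.40.

factor ≈ 2.40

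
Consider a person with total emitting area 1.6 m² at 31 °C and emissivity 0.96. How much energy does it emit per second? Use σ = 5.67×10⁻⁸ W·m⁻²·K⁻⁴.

31 °C = 304 K.
Stefan–Boltzmann: P = εσAT⁴ = 0.96 × 5.67×10⁻⁸ × 1.60 × (304)⁴ = 0.96 × 5.67×10⁻⁸ × 1.60 × 8.54×10^9.
P = 744 W.

P ≈ 744 W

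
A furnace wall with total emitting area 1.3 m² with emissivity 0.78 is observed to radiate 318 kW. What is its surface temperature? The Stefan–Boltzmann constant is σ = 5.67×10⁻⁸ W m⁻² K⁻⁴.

From P = εσAT⁴, T = (P / εσA)^(1/4) = (3.18×10^5 / (0.78 × 5.67×10⁻⁸ × 1.30))^(1/4).
T = (5.53×10^12)^(1/4) = 1530 K.

T ≈ 1530 K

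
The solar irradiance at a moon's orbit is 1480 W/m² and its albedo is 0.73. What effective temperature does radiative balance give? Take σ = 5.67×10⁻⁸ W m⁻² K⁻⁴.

T ≈ 205 K

Power absorbed = (1−a)S·πR²; power emitted = 4πR²σT⁴. Equating and cancelling πR²:
T = ((1−a)S / 4σ)^(1/4) = (400 / (4 × 5.67×10⁻⁸))^(1/4) = (1.76×10^9)^(1/4).
T = 205 K.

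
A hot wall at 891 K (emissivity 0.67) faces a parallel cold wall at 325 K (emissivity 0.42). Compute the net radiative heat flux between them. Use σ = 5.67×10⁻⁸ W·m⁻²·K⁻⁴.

q ≈ 12200 W/m²

For two large parallel gray plates, q = σ(T₁⁴ − T₂⁴) / (1/ε₁ + 1/ε₂ − 1).
1/ε₁ + 1/ε₂ − 1 = 1/0.67 + 1/0.42 − 1 = 2.873.
T₁⁴ − T₂⁴ = 6.30×10^11 − 1.12×10^10 = 6.19×10^11 K⁴.
q = 5.67×10⁻⁸ × 6.19×10^11 / 2.873 = 12200 W/m².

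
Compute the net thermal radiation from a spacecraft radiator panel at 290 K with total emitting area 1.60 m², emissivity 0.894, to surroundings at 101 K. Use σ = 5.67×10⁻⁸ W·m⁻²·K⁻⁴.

Q ≈ 565 W

Q = εσA(T⁴ − T_s⁴). T⁴ − T_s⁴ = (290)⁴ − (101)⁴ = 7.07×10^9 − 1.04×10^8 = 6.97×10^9 K⁴.
Q = 0.894 × 5.67×10⁻⁸ × 1.60 × 6.97×10^9 = 565 W.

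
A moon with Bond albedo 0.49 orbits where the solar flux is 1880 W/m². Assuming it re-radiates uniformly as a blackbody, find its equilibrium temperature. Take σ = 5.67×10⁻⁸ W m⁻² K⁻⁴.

Power absorbed = (1−a)S·πR²; power emitted = 4πR²σT⁴. Equating and cancelling πR²:
T = ((1−a)S / 4σ)^(1/4) = (959 / (4 × 5.67×10⁻⁸))^(1/4) = (4.23×10^9)^(1/4).
T = 255 K.

T ≈ 255 K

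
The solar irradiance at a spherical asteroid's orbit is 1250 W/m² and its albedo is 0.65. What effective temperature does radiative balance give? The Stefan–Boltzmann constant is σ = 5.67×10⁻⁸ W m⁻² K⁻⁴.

Power absorbed = (1−a)S·πR²; power emitted = 4πR²σT⁴. Equating and cancelling πR²:
T = ((1−a)S / 4σ)^(1/4) = (438 / (4 × 5.67×10⁻⁸))^(1/4) = (1.93×10^9)^(1/4).
T = 210 K.

T ≈ 210 K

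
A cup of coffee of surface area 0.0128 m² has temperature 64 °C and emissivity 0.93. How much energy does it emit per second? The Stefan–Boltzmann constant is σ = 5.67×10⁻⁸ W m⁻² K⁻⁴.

P ≈ 8.71 W

64 °C = 337 K.
Stefan–Boltzmann: P = εσAT⁴ = 0.93 × 5.67×10⁻⁸ × 0.0128 × (337)⁴ = 0.93 × 5.67×10⁻⁸ × 0.0128 × 1.29×10^10.
P = 8.71 W.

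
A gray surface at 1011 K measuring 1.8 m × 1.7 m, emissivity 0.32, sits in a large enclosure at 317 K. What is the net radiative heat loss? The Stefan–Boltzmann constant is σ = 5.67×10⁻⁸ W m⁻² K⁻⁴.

A = 1.8 × 1.7 = 3.06 m².
Q = εσA(T⁴ − T_s⁴). T⁴ − T_s⁴ = (1011)⁴ − (317)⁴ = 1.04×10^12 − 1.01×10^10 = 1.03×10^12 K⁴.
Q = 0.32 × 5.67×10⁻⁸ × 3.06 × 1.03×10^12 = 57400 W.

Q ≈ 57400 W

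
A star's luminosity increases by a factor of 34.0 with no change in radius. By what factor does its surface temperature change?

factor ≈ 2.41

P ∝ T⁴ ⇒ T ∝ P^(1/4), so T scales by (34.0)^(1/4) = 2.41.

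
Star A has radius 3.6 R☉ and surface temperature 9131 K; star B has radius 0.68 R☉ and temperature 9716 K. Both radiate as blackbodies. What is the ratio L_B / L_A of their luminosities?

L_B/L_A ≈ 0.0457

L = 4πR²σT⁴ ∝ R²T⁴, so L_B/L_A = (0.68/3.6)² × (9716/9131)⁴ = 0.0357 × 1.28 = 0.0457.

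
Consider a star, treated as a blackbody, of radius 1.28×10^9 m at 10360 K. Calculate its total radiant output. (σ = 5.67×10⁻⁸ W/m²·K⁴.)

P ≈ 1.34×10^28 W

A = 4πr² = 4π × (1.28×10^9)² = 2.06×10^19 m².
P = σAT⁴ = 5.67×10⁻⁸ × 2.06×10^19 × (10360)⁴ = 5.67×10⁻⁸ × 2.06×10^19 × 1.15×10^16.
P = 1.34×10^28 W.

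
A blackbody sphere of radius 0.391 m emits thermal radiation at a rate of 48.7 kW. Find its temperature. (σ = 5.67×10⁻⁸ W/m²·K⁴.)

T ≈ 818 K

A = 4πr² = 4π × (0.391)² = 1.92 m².
From P = σAT⁴, T = (P / σA)^(1/4) = (48700 / (5.67×10⁻⁸ × 1.92))^(1/4).
T = (4.47×10^11)^(1/4) = 818 K.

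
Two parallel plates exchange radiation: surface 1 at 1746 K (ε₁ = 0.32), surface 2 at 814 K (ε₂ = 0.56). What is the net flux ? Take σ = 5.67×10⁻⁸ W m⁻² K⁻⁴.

q ≈ 1.28×10^5 W/m²

For two large parallel gray plates, q = σ(T₁⁴ − T₂⁴) / (1/ε₁ + 1/ε₂ − 1).
1/ε₁ + 1/ε₂ − 1 = 1/0.32 + 1/0.56 − 1 = 3.911.
T₁⁴ − T₂⁴ = 9.29×10^12 − 4.39×10^11 = 8.85×10^12 K⁴.
q = 5.67×10⁻⁸ × 8.85×10^12 / 3.911 = 1.28×10^5 W/m².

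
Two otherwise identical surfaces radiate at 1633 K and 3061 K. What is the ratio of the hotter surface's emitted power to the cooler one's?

P ∝ T⁴, so the ratio is (3061/1633)⁴ = (1.874)⁴ = 12.3.

ratio ≈ 12.3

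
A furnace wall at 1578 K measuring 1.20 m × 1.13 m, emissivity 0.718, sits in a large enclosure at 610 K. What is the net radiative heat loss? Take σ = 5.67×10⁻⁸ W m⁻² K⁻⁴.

Q ≈ 3.35×10^5 W

A = 1.20 × 1.13 = 1.36 m².
Q = εσA(T⁴ − T_s⁴). T⁴ − T_s⁴ = (1578)⁴ − (610)⁴ = 6.20×10^12 − 1.38×10^11 = 6.06×10^12 K⁴.
Q = 0.718 × 5.67×10⁻⁸ × 1.36 × 6.06×10^12 = 3.35×10^5 W.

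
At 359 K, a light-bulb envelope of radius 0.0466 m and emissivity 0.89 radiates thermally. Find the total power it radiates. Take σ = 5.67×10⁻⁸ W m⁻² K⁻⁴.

A = 4πr² = 4π × (0.0466)² = 0.0273 m².
Stefan–Boltzmann: P = εσAT⁴ = 0.89 × 5.67×10⁻⁸ × 0.0273 × (359)⁴ = 0.89 × 5.67×10⁻⁸ × 0.0273 × 1.66×10^10.
P = 22.9 W.

P ≈ 22.9 W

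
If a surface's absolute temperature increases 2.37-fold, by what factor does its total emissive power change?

P ∝ T⁴, so the power scales as (2.37)⁴ = 31.5.

factor ≈ 31.5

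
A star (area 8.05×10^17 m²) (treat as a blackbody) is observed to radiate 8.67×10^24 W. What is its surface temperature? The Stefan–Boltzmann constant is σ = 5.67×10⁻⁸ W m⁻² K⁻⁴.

T ≈ 3710 K

From P = σAT⁴, T = (P / σA)^(1/4) = (8.67×10^24 / (5.67×10⁻⁸ × 8.05×10^17))^(1/4).
T = (1.90×10^14)^(1/4) = 3710 K.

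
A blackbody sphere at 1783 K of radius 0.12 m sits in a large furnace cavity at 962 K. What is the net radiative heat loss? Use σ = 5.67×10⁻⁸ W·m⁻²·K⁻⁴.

A = 4πr² = 4π × (0.12)² = 0.181 m².
Q = σA(T⁴ − T_s⁴). T⁴ − T_s⁴ = (1783)⁴ − (962)⁴ = 1.01×10^13 − 8.56×10^11 = 9.25×10^12 K⁴.
Q = 5.67×10⁻⁸ × 0.181 × 9.25×10^12 = 94900 W.

Q ≈ 94900 W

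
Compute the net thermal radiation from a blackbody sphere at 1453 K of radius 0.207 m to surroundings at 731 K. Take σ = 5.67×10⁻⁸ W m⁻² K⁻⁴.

A = 4πr² = 4π × (0.207)² = 0.538 m².
Q = σA(T⁴ − T_s⁴). T⁴ − T_s⁴ = (1453)⁴ − (731)⁴ = 4.46×10^12 − 2.86×10^11 = 4.17×10^12 K⁴.
Q = 5.67×10⁻⁸ × 0.538 × 4.17×10^12 = 1.27×10^5 W.

Q ≈ 1.27×10^5 W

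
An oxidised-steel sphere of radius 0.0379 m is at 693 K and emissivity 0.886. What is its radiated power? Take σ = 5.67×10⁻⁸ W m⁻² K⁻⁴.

P ≈ 209 W

A = 4πr² = 4π × (0.0379)² = 0.0181 m².
P = εσAT⁴ = 0.886 × 5.67×10⁻⁸ × 0.0181 × (693)⁴ = 0.886 × 5.67×10⁻⁸ × 0.0181 × 2.31×10^11.
P = 209 W.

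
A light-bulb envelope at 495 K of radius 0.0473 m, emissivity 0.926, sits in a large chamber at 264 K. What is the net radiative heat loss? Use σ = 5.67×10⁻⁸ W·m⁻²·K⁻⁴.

Q ≈ 81.5 W

A = 4πr² = 4π × (0.0473)² = 0.0281 m².
Q = εσA(T⁴ − T_s⁴). T⁴ − T_s⁴ = (495)⁴ − (264)⁴ = 6.00×10^10 − 4.86×10^9 = 5.52×10^10 K⁴.
Q = 0.926 × 5.67×10⁻⁸ × 0.0281 × 5.52×10^10 = 81.5 W.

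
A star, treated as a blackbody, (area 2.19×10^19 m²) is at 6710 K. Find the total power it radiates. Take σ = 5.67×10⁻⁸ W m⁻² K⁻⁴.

P = σAT⁴ = 5.67×10⁻⁸ × 2.19×10^19 × (6710)⁴ = 5.67×10⁻⁸ × 2.19×10^19 × 2.03×10^15.
P = 2.52×10^27 W.

P ≈ 2.52×10^27 W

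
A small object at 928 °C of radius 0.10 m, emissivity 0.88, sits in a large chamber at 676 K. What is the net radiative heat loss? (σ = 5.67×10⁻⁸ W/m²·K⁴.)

Q ≈ 11700 W

A = 4πr² = 4π × (0.10)² = 0.126 m².
Convert: 928 °C = 1201 K.
Q = εσA(T⁴ − T_s⁴). T⁴ − T_s⁴ = (1201)⁴ − (676)⁴ = 2.08×10^12 − 2.09×10^11 = 1.87×10^12 K⁴.
Q = 0.88 × 5.67×10⁻⁸ × 0.126 × 1.87×10^12 = 11700 W.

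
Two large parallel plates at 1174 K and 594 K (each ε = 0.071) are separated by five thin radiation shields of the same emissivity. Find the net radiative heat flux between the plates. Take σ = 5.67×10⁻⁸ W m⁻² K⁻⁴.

q ≈ 617 W/m²

Each of the 6 gaps contributes resistance (2/ε − 1) = 2/0.071 − 1 = 27.17; total = 163.0.
q = σ(T₁⁴ − T₂⁴) / 163.0 = 5.67×10⁻⁸ × 1.78×10^12 / 163.0 = 617 W/m².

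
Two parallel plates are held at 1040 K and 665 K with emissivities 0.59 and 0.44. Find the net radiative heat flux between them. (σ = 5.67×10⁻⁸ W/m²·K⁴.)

q ≈ 18600 W/m²

For two large parallel gray plates, q = σ(T₁⁴ − T₂⁴) / (1/ε₁ + 1/ε₂ − 1).
1/ε₁ + 1/ε₂ − 1 = 1/0.59 + 1/0.44 − 1 = 2.968.
T₁⁴ − T₂⁴ = 1.17×10^12 − 1.96×10^11 = 9.74×10^11 K⁴.
q = 5.67×10⁻⁸ × 9.74×10^11 / 2.968 = 18600 W/m².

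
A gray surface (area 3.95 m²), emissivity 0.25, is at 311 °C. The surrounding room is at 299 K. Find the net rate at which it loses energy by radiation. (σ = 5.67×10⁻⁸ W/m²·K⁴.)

Convert: 311 °C = 584 K.
Q = εσA(T⁴ − T_s⁴). T⁴ − T_s⁴ = (584)⁴ − (299)⁴ = 1.16×10^11 − 7.99×10^9 = 1.08×10^11 K⁴.
Q = 0.25 × 5.67×10⁻⁸ × 3.95 × 1.08×10^11 = 6070 W.

Q ≈ 6070 W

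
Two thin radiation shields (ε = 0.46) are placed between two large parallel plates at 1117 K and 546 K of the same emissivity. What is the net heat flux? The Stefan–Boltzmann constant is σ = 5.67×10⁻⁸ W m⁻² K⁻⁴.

q ≈ 8290 W/m²

Each of the 3 gaps contributes resistance (2/ε − 1) = 2/0.46 − 1 = 3.348; total = 10.04.
q = σ(T₁⁴ − T₂⁴) / 10.04 = 5.67×10⁻⁸ × 1.47×10^12 / 10.04 = 8290 W/m².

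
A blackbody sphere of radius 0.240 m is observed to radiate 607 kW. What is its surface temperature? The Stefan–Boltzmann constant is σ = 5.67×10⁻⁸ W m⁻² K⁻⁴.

A = 4πr² = 4π × (0.240)² = 0.724 m².
From P = σAT⁴, T = (P / σA)^(1/4) = (6.07×10^5 / (5.67×10⁻⁸ × 0.724))^(1/4).
T = (1.48×10^13)^(1/4) = 1960 K.

T ≈ 1960 K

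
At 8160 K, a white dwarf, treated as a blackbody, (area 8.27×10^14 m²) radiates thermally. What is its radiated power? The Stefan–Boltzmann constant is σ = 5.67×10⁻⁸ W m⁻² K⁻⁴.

P = σAT⁴ = 5.67×10⁻⁸ × 8.27×10^14 × (8160)⁴ = 5.67×10⁻⁸ × 8.27×10^14 × 4.43×10^15.
P = 2.08×10^23 W.

P ≈ 2.08×10^23 W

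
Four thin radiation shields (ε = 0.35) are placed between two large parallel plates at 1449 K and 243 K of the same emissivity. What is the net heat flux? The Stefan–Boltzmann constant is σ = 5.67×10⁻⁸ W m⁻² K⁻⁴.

Each of the 5 gaps contributes resistance (2/ε − 1) = 2/0.35 − 1 = 4.714; total = 23.57.
q = σ(T₁⁴ − T₂⁴) / 23.57 = 5.67×10⁻⁸ × 4.40×10^12 / 23.57 = 10600 W/m².

q ≈ 10600 W/m²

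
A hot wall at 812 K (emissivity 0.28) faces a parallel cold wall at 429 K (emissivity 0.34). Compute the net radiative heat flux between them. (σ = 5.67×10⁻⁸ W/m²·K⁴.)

q ≈ 4120 W/m²

For two large parallel gray plates, q = σ(T₁⁴ − T₂⁴) / (1/ε₁ + 1/ε₂ − 1).
1/ε₁ + 1/ε₂ − 1 = 1/0.28 + 1/0.34 − 1 = 5.513.
T₁⁴ − T₂⁴ = 4.35×10^11 − 3.39×10^10 = 4.01×10^11 K⁴.
q = 5.67×10⁻⁸ × 4.01×10^11 / 5.513 = 4120 W/m².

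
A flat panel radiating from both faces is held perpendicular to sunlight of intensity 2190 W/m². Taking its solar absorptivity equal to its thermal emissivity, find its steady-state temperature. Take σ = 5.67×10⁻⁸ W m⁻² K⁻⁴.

T ≈ 373 K

Absorbed flux αS = emitted flux 2εσT⁴ per unit area; with α = ε this gives T = (S/2σ)^(1/4).
T = (2190 / (2 × 5.67×10⁻⁸))^(1/4) = (1.93×10^10)^(1/4).
T = 373 K.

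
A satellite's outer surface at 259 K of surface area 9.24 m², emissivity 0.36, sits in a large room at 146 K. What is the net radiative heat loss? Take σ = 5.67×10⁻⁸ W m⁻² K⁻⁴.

Q ≈ 763 W

Q = εσA(T⁴ − T_s⁴). T⁴ − T_s⁴ = (259)⁴ − (146)⁴ = 4.50×10^9 − 4.54×10^8 = 4.05×10^9 K⁴.
Q = 0.36 × 5.67×10⁻⁸ × 9.24 × 4.05×10^9 = 763 W.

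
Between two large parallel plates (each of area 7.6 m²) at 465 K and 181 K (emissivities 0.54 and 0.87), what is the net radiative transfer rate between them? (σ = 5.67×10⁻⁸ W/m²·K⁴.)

For two large parallel gray plates, q = σ(T₁⁴ − T₂⁴) / (1/ε₁ + 1/ε₂ − 1).
1/ε₁ + 1/ε₂ − 1 = 1/0.54 + 1/0.87 − 1 = 2.001.
T₁⁴ − T₂⁴ = 4.68×10^10 − 1.07×10^9 = 4.57×10^10 K⁴.
q = 5.67×10⁻⁸ × 4.57×10^10 / 2.001 = 1290 W/m².
Q = q·A = 1290 × 7.6 = 9840 W.

Q ≈ 9840 W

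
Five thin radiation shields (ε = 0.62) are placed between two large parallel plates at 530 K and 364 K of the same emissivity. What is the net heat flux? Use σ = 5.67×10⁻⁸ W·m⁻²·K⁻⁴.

Each of the 6 gaps contributes resistance (2/ε − 1) = 2/0.62 − 1 = 2.226; total = 13.35.
q = σ(T₁⁴ − T₂⁴) / 13.35 = 5.67×10⁻⁸ × 6.13×10^10 / 13.35 = 260 W/m².

q ≈ 260 W/m²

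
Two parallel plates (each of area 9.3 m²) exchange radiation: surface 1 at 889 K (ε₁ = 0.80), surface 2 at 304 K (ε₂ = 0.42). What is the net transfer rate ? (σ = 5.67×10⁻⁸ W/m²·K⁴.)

Q ≈ 1.23×10^5 W

For two large parallel gray plates, q = σ(T₁⁴ − T₂⁴) / (1/ε₁ + 1/ε₂ − 1).
1/ε₁ + 1/ε₂ − 1 = 1/0.80 + 1/0.42 − 1 = 2.631.
T₁⁴ − T₂⁴ = 6.25×10^11 − 8.54×10^9 = 6.16×10^11 K⁴.
q = 5.67×10⁻⁸ × 6.16×10^11 / 2.631 = 13300 W/m².
Q = q·A = 13300 × 9.3 = 1.23×10^5 W.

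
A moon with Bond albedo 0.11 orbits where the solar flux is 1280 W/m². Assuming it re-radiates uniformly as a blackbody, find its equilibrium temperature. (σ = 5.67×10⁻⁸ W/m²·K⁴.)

T ≈ 266 K

Power absorbed = (1−a)S·πR²; power emitted = 4πR²σT⁴. Equating and cancelling πR²:
T = ((1−a)S / 4σ)^(1/4) = (1140 / (4 × 5.67×10⁻⁸))^(1/4) = (5.02×10^9)^(1/4).
T = 266 K.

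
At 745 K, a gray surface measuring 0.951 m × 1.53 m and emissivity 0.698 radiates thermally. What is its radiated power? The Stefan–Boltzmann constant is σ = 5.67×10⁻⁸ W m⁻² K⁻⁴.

P ≈ 17700 W

A = 0.951 × 1.53 = 1.46 m².
P = εσAT⁴ = 0.698 × 5.67×10⁻⁸ × 1.46 × (745)⁴ = 0.698 × 5.67×10⁻⁸ × 1.46 × 3.08×10^11.
P = 17700 W.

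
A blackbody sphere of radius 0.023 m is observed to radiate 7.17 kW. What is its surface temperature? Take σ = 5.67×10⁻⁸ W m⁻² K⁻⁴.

T ≈ 2090 K

A = 4πr² = 4π × (0.023)² = 6.65×10^-3 m².
From P = σAT⁴, T = (P / σA)^(1/4) = (7170 / (5.67×10⁻⁸ × 6.65×10^-3))^(1/4).
T = (1.90×10^13)^(1/4) = 2090 K.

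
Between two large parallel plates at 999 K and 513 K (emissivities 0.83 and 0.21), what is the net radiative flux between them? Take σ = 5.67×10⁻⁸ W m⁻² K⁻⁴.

For two large parallel gray plates, q = σ(T₁⁴ − T₂⁴) / (1/ε₁ + 1/ε₂ − 1).
1/ε₁ + 1/ε₂ − 1 = 1/0.83 + 1/0.21 − 1 = 4.967.
T₁⁴ − T₂⁴ = 9.96×10^11 − 6.93×10^10 = 9.27×10^11 K⁴.
q = 5.67×10⁻⁸ × 9.27×10^11 / 4.967 = 10600 W/m².

q ≈ 10600 W/m²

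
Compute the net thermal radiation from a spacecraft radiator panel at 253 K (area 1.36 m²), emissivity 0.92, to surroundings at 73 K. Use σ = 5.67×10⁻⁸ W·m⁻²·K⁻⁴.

Q ≈ 289 W

Q = εσA(T⁴ − T_s⁴). T⁴ − T_s⁴ = (253)⁴ − (73)⁴ = 4.10×10^9 − 2.84×10^7 = 4.07×10^9 K⁴.
Q = 0.92 × 5.67×10⁻⁸ × 1.36 × 4.07×10^9 = 289 W.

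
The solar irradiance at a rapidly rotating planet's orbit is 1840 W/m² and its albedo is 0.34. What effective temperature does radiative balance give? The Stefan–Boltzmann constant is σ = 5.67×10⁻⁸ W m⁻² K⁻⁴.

Power absorbed = (1−a)S·πR²; power emitted = 4πR²σT⁴. Equating and cancelling πR²:
T = ((1−a)S / 4σ)^(1/4) = (1210 / (4 × 5.67×10⁻⁸))^(1/4) = (5.35×10^9)^(1/4).
T = 271 K.

T ≈ 271 K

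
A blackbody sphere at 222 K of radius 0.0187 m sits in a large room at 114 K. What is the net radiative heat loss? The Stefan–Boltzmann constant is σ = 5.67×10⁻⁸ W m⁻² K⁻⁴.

Q ≈ 0.563 W

A = 4πr² = 4π × (0.0187)² = 4.39×10^-3 m².
Q = σA(T⁴ − T_s⁴). T⁴ − T_s⁴ = (222)⁴ − (114)⁴ = 2.43×10^9 − 1.69×10^8 = 2.26×10^9 K⁴.
Q = 5.67×10⁻⁸ × 4.39×10^-3 × 2.26×10^9 = 0.563 W.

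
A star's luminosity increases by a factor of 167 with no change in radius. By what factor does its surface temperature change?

P ∝ T⁴ ⇒ T ∝ P^(1/4), so T scales by (167)^(1/4) = 3.59.

factor ≈ 3.59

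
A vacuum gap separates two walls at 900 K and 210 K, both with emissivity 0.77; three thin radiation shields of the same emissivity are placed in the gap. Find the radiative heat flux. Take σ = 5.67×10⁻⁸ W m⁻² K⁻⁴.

q ≈ 5800 W/m²

Each of the 4 gaps contributes resistance (2/ε − 1) = 2/0.77 − 1 = 1.597; total = 6.390.
q = σ(T₁⁴ − T₂⁴) / 6.390 = 5.67×10⁻⁸ × 6.54×10^11 / 6.390 = 5800 W/m².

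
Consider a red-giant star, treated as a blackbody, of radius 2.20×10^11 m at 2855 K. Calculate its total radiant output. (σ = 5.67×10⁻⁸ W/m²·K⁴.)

P ≈ 2.29×10^30 W

A = 4πr² = 4π × (2.20×10^11)² = 6.08×10^23 m².
P = σAT⁴ = 5.67×10⁻⁸ × 6.08×10^23 × (2855)⁴ = 5.67×10⁻⁸ × 6.08×10^23 × 6.64×10^13.
P = 2.29×10^30 W.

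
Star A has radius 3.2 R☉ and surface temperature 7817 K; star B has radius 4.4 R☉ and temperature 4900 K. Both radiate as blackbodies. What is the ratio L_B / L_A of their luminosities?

L = 4πR²σT⁴ ∝ R²T⁴, so L_B/L_A = (4.4/3.2)² × (4900/7817)⁴ = 1.89 × 0.154 = 0.292.

L_B/L_A ≈ 0.292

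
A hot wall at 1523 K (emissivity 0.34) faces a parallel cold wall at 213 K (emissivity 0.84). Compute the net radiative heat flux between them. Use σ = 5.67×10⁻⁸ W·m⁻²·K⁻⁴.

q ≈ 97400 W/m²

For two large parallel gray plates, q = σ(T₁⁴ − T₂⁴) / (1/ε₁ + 1/ε₂ − 1).
1/ε₁ + 1/ε₂ − 1 = 1/0.34 + 1/0.84 − 1 = 3.132.
T₁⁴ − T₂⁴ = 5.38×10^12 − 2.06×10^9 = 5.38×10^12 K⁴.
q = 5.67×10⁻⁸ × 5.38×10^12 / 3.132 = 97400 W/m².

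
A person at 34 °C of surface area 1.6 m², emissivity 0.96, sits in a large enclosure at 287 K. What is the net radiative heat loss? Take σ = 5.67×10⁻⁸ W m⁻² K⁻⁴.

Q ≈ 183 W

Convert: 34 °C = 307 K.
Q = εσA(T⁴ − T_s⁴). T⁴ − T_s⁴ = (307)⁴ − (287)⁴ = 8.88×10^9 − 6.78×10^9 = 2.10×10^9 K⁴.
Q = 0.96 × 5.67×10⁻⁸ × 1.60 × 2.10×10^9 = 183 W.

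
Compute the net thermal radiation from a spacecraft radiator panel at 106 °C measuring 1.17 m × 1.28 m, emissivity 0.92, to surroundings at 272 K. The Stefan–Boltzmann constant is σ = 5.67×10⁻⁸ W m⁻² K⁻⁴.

Q ≈ 1180 W

A = 1.17 × 1.28 = 1.50 m².
Convert: 106 °C = 379 K.
Q = εσA(T⁴ − T_s⁴). T⁴ − T_s⁴ = (379)⁴ − (272)⁴ = 2.06×10^10 − 5.47×10^9 = 1.52×10^10 K⁴.
Q = 0.92 × 5.67×10⁻⁸ × 1.50 × 1.52×10^10 = 1180 W.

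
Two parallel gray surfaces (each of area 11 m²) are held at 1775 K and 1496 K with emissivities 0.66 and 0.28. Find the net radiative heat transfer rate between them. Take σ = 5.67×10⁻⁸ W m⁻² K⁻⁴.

Q ≈ 7.51×10^5 W

For two large parallel gray plates, q = σ(T₁⁴ − T₂⁴) / (1/ε₁ + 1/ε₂ − 1).
1/ε₁ + 1/ε₂ − 1 = 1/0.66 + 1/0.28 − 1 = 4.087.
T₁⁴ − T₂⁴ = 9.93×10^12 − 5.01×10^12 = 4.92×10^12 K⁴.
q = 5.67×10⁻⁸ × 4.92×10^12 / 4.087 = 68200 W/m².
Q = q·A = 68200 × 11 = 7.51×10^5 W.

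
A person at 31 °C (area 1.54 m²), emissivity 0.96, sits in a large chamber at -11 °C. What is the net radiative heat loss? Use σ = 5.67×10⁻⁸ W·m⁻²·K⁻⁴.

Convert: 31 °C = 304 K; -11 °C = 262 K.
Q = εσA(T⁴ − T_s⁴). T⁴ − T_s⁴ = (304)⁴ − (262)⁴ = 8.54×10^9 − 4.71×10^9 = 3.83×10^9 K⁴.
Q = 0.96 × 5.67×10⁻⁸ × 1.54 × 3.83×10^9 = 321 W.

Q ≈ 321 W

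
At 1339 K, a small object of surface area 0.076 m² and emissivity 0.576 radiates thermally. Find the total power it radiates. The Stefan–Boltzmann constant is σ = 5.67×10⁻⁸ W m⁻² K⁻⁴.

P = εσAT⁴ = 0.576 × 5.67×10⁻⁸ × 0.0760 × (1339)⁴ = 0.576 × 5.67×10⁻⁸ × 0.0760 × 3.21×10^12.
P = 7980 W.

P ≈ 7980 W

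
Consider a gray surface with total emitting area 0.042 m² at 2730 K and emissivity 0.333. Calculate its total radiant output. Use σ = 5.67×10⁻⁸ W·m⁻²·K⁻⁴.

P ≈ 44000 W

Stefan–Boltzmann: P = εσAT⁴ = 0.333 × 5.67×10⁻⁸ × 0.0420 × (2730)⁴ = 0.333 × 5.67×10⁻⁸ × 0.0420 × 5.55×10^13.
P = 44000 W.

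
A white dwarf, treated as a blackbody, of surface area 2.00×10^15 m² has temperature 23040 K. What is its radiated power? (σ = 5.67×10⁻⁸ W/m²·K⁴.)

P = σAT⁴ = 5.67×10⁻⁸ × 2.00×10^15 × (23040)⁴ = 5.67×10⁻⁸ × 2.00×10^15 × 2.82×10^17.
P = 3.20×10^25 W.

P ≈ 3.20×10^25 W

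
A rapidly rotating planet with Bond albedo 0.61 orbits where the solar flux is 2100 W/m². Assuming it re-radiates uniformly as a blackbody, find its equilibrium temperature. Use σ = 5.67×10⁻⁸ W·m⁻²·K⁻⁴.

T ≈ 245 K

Power absorbed = (1−a)S·πR²; power emitted = 4πR²σT⁴. Equating and cancelling πR²:
T = ((1−a)S / 4σ)^(1/4) = (819 / (4 × 5.67×10⁻⁸))^(1/4) = (3.61×10^9)^(1/4).
T = 245 K.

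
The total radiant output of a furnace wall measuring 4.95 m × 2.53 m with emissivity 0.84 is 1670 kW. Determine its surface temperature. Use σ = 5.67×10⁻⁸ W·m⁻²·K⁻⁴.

T ≈ 1290 K

A = 4.95 × 2.53 = 12.5 m².
From P = εσAT⁴, T = (P / εσA)^(1/4) = (1.67×10^6 / (0.84 × 5.67×10⁻⁸ × 12.5))^(1/4).
T = (2.80×10^12)^(1/4) = 1290 K.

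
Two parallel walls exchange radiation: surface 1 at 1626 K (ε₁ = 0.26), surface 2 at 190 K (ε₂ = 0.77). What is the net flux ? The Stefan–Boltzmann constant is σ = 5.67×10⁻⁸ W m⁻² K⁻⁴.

q ≈ 95600 W/m²

For two large parallel gray plates, q = σ(T₁⁴ − T₂⁴) / (1/ε₁ + 1/ε₂ − 1).
1/ε₁ + 1/ε₂ − 1 = 1/0.26 + 1/0.77 − 1 = 4.145.
T₁⁴ − T₂⁴ = 6.99×10^12 − 1.30×10^9 = 6.99×10^12 K⁴.
q = 5.67×10⁻⁸ × 6.99×10^12 / 4.145 = 95600 W/m².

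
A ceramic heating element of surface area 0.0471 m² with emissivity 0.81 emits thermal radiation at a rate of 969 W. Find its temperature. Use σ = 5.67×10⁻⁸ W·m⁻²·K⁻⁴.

From P = εσAT⁴, T = (P / εσA)^(1/4) = (969 / (0.81 × 5.67×10⁻⁸ × 0.0471))^(1/4).
T = (4.48×10^11)^(1/4) = 818 K.

T ≈ 818 K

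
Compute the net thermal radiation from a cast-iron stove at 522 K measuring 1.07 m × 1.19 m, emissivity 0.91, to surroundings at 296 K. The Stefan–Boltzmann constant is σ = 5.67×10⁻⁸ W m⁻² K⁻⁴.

A = 1.07 × 1.19 = 1.27 m².
Q = εσA(T⁴ − T_s⁴). T⁴ − T_s⁴ = (522)⁴ − (296)⁴ = 7.42×10^10 − 7.68×10^9 = 6.66×10^10 K⁴.
Q = 0.91 × 5.67×10⁻⁸ × 1.27 × 6.66×10^10 = 4370 W.

Q ≈ 4370 W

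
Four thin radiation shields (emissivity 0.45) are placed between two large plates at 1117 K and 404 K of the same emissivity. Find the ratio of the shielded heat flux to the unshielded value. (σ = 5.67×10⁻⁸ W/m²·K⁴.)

ratio ≈ 0.200

With N identical shields there are N+1 = 5 gaps in series, each with the same radiative resistance, so the flux falls to 1/(N+1) of its unshielded value.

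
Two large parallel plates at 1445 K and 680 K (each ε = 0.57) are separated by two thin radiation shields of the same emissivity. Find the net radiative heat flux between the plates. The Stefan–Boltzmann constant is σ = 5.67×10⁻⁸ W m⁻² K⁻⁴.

Each of the 3 gaps contributes resistance (2/ε − 1) = 2/0.57 − 1 = 2.509; total = 7.526.
q = σ(T₁⁴ − T₂⁴) / 7.526 = 5.67×10⁻⁸ × 4.15×10^12 / 7.526 = 31200 W/m².

q ≈ 31200 W/m²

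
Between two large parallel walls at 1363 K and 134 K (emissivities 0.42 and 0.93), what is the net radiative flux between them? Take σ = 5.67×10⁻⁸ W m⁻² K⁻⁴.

For two large parallel gray plates, q = σ(T₁⁴ − T₂⁴) / (1/ε₁ + 1/ε₂ − 1).
1/ε₁ + 1/ε₂ − 1 = 1/0.42 + 1/0.93 − 1 = 2.456.
T₁⁴ − T₂⁴ = 3.45×10^12 − 3.22×10^8 = 3.45×10^12 K⁴.
q = 5.67×10⁻⁸ × 3.45×10^12 / 2.456 = 79700 W/m².

q ≈ 79700 W/m²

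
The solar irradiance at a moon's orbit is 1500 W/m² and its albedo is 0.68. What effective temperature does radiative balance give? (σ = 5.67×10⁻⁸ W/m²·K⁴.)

T ≈ 214 K

Power absorbed = (1−a)S·πR²; power emitted = 4πR²σT⁴. Equating and cancelling πR²:
T = ((1−a)S / 4σ)^(1/4) = (480 / (4 × 5.67×10⁻⁸))^(1/4) = (2.12×10^9)^(1/4).
T = 214 K.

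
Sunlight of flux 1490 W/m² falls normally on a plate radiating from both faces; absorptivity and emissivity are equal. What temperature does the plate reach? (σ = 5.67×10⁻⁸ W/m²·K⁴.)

Absorbed flux αS = emitted flux 2εσT⁴ per unit area; with α = ε this gives T = (S/2σ)^(1/4).
T = (1490 / (2 × 5.67×10⁻⁸))^(1/4) = (1.31×10^10)^(1/4).
T = 339 K.

T ≈ 339 K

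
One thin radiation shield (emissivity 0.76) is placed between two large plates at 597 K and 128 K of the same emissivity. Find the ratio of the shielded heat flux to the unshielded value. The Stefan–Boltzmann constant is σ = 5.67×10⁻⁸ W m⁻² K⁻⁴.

With N identical shields there are N+1 = 2 gaps in series, each with the same radiative resistance, so the flux falls to 1/(N+1) of its unshielded value.

ratio ≈ 0.500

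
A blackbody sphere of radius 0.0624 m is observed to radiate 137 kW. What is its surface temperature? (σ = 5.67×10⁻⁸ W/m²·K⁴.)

T ≈ 2650 K

A = 4πr² = 4π × (0.0624)² = 0.0489 m².
From P = σAT⁴, T = (P / σA)^(1/4) = (1.37×10^5 / (5.67×10⁻⁸ × 0.0489))^(1/4).
T = (4.94×10^13)^(1/4) = 2650 K.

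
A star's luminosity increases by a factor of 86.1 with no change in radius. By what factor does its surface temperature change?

P ∝ T⁴ ⇒ T ∝ P^(1/4), so T scales by (86.1)^(1/4) = 3.05.

factor ≈ 3.05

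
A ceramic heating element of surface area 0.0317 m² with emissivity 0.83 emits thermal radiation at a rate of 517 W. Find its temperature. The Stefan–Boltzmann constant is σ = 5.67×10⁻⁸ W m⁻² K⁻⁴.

From P = εσAT⁴, T = (P / εσA)^(1/4) = (517 / (0.83 × 5.67×10⁻⁸ × 0.0317))^(1/4).
T = (3.47×10^11)^(1/4) = 767 K.

T ≈ 767 K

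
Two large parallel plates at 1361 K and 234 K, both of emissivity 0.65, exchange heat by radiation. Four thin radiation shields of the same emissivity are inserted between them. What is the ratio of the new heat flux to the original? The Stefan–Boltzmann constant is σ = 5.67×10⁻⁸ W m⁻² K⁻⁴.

With N identical shields there are N+1 = 5 gaps in series, each with the same radiative resistance, so the flux falls to 1/(N+1) of its unshielded value.

ratio ≈ 0.200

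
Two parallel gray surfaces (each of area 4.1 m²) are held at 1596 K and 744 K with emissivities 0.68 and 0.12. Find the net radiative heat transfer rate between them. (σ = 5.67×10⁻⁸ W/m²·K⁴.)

For two large parallel gray plates, q = σ(T₁⁴ − T₂⁴) / (1/ε₁ + 1/ε₂ − 1).
1/ε₁ + 1/ε₂ − 1 = 1/0.68 + 1/0.12 − 1 = 8.804.
T₁⁴ − T₂⁴ = 6.49×10^12 − 3.06×10^11 = 6.18×10^12 K⁴.
q = 5.67×10⁻⁸ × 6.18×10^12 / 8.804 = 39800 W/m².
Q = q·A = 39800 × 4.1 = 1.63×10^5 W.

Q ≈ 1.63×10^5 W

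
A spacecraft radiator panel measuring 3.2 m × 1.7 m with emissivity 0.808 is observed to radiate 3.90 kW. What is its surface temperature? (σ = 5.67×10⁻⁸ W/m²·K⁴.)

T ≈ 354 K

A = 3.2 × 1.7 = 5.44 m².
From P = εσAT⁴, T = (P / εσA)^(1/4) = (3900 / (0.808 × 5.67×10⁻⁸ × 5.44))^(1/4).
T = (1.56×10^10)^(1/4) = 354 K.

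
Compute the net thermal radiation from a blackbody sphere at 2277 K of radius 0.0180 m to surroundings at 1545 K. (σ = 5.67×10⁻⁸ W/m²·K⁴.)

A = 4πr² = 4π × (0.0180)² = 4.07×10^-3 m².
Q = σA(T⁴ − T_s⁴). T⁴ − T_s⁴ = (2277)⁴ − (1545)⁴ = 2.69×10^13 − 5.70×10^12 = 2.12×10^13 K⁴.
Q = 5.67×10⁻⁸ × 4.07×10^-3 × 2.12×10^13 = 4890 W.

Q ≈ 4890 W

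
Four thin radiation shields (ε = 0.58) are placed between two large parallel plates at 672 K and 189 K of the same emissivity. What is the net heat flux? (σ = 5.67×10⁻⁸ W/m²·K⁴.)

q ≈ 939 W/m²

Each of the 5 gaps contributes resistance (2/ε − 1) = 2/0.58 − 1 = 2.448; total = 12.24.
q = σ(T₁⁴ − T₂⁴) / 12.24 = 5.67×10⁻⁸ × 2.03×10^11 / 12.24 = 939 W/m².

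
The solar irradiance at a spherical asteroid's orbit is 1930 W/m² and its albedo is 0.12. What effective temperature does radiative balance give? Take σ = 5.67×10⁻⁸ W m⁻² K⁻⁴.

T ≈ 294 K

Power absorbed = (1−a)S·πR²; power emitted = 4πR²σT⁴. Equating and cancelling πR²:
T = ((1−a)S / 4σ)^(1/4) = (1700 / (4 × 5.67×10⁻⁸))^(1/4) = (7.49×10^9)^(1/4).
T = 294 K.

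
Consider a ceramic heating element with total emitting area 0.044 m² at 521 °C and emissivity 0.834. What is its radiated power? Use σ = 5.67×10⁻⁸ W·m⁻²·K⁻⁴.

P ≈ 827 W

521 °C = 794 K.
P = εσAT⁴ = 0.834 × 5.67×10⁻⁸ × 0.0440 × (794)⁴ = 0.834 × 5.67×10⁻⁸ × 0.0440 × 3.97×10^11.
P = 827 W.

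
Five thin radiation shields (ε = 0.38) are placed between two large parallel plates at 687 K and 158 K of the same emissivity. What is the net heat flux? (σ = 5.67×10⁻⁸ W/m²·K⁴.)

Each of the 6 gaps contributes resistance (2/ε − 1) = 2/0.38 − 1 = 4.263; total = 25.58.
q = σ(T₁⁴ − T₂⁴) / 25.58 = 5.67×10⁻⁸ × 2.22×10^11 / 25.58 = 492 W/m².

q ≈ 492 W/m²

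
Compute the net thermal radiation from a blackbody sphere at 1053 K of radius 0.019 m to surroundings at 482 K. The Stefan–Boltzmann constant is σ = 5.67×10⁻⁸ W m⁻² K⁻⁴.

A = 4πr² = 4π × (0.019)² = 4.54×10^-3 m².
Q = σA(T⁴ − T_s⁴). T⁴ − T_s⁴ = (1053)⁴ − (482)⁴ = 1.23×10^12 − 5.40×10^10 = 1.18×10^12 K⁴.
Q = 5.67×10⁻⁸ × 4.54×10^-3 × 1.18×10^12 = 302 W.

Q ≈ 302 W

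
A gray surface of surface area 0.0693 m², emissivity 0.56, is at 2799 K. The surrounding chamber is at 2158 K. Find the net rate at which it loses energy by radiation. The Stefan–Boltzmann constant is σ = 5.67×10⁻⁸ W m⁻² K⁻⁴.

Q = εσA(T⁴ − T_s⁴). T⁴ − T_s⁴ = (2799)⁴ − (2158)⁴ = 6.14×10^13 − 2.17×10^13 = 3.97×10^13 K⁴.
Q = 0.56 × 5.67×10⁻⁸ × 0.0693 × 3.97×10^13 = 87300 W.

Q ≈ 87300 W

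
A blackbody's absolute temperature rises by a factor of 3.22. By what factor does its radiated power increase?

P ∝ T⁴, so the power scales as (3.22)⁴ = 108.

factor ≈ 108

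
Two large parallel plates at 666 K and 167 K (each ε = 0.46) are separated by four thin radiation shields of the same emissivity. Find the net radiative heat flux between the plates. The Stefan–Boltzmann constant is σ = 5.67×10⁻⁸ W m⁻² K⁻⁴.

Each of the 5 gaps contributes resistance (2/ε − 1) = 2/0.46 − 1 = 3.348; total = 16.74.
q = σ(T₁⁴ − T₂⁴) / 16.74 = 5.67×10⁻⁸ × 1.96×10^11 / 16.74 = 664 W/m².

q ≈ 664 W/m²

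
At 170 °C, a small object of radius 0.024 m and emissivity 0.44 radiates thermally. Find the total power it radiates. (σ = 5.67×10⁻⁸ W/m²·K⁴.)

P ≈ 6.95 W

A = 4πr² = 4π × (0.024)² = 7.24×10^-3 m².
170 °C = 443 K.
P = εσAT⁴ = 0.44 × 5.67×10⁻⁸ × 7.24×10^-3 × (443)⁴ = 0.44 × 5.67×10⁻⁸ × 7.24×10^-3 × 3.85×10^10.
P = 6.95 W.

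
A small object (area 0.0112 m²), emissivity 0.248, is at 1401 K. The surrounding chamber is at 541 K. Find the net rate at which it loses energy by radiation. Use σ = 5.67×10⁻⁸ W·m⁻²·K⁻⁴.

Q = εσA(T⁴ − T_s⁴). T⁴ − T_s⁴ = (1401)⁴ − (541)⁴ = 3.85×10^12 − 8.57×10^10 = 3.77×10^12 K⁴.
Q = 0.248 × 5.67×10⁻⁸ × 0.0112 × 3.77×10^12 = 593 W.

Q ≈ 593 W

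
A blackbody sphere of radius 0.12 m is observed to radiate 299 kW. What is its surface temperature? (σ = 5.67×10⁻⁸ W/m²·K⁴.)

T ≈ 2320 K

A = 4πr² = 4π × (0.12)² = 0.181 m².
From P = σAT⁴, T = (P / σA)^(1/4) = (2.99×10^5 / (5.67×10⁻⁸ × 0.181))^(1/4).
T = (2.91×10^13)^(1/4) = 2320 K.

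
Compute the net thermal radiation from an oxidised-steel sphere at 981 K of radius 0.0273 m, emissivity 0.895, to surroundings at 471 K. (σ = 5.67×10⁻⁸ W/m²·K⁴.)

A = 4πr² = 4π × (0.0273)² = 9.37×10^-3 m².
Q = εσA(T⁴ − T_s⁴). T⁴ − T_s⁴ = (981)⁴ − (471)⁴ = 9.26×10^11 − 4.92×10^10 = 8.77×10^11 K⁴.
Q = 0.895 × 5.67×10⁻⁸ × 9.37×10^-3 × 8.77×10^11 = 417 W.

Q ≈ 417 W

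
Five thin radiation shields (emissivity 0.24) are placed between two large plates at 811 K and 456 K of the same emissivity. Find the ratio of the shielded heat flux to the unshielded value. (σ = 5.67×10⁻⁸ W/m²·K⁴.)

With N identical shields there are N+1 = 6 gaps in series, each with the same radiative resistance, so the flux falls to 1/(N+1) of its unshielded value.

ratio ≈ 0.167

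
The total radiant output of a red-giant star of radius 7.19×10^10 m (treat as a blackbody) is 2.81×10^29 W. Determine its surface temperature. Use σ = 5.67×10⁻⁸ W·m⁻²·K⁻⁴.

A = 4πr² = 4π × (7.19×10^10)² = 6.50×10^22 m².
From P = σAT⁴, T = (P / σA)^(1/4) = (2.81×10^29 / (5.67×10⁻⁸ × 6.50×10^22))^(1/4).
T = (7.63×10^13)^(1/4) = 2960 K.

T ≈ 2960 K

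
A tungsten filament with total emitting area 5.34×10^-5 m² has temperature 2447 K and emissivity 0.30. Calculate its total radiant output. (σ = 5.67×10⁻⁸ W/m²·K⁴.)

P ≈ 32.6 W

Stefan–Boltzmann: P = εσAT⁴ = 0.30 × 5.67×10⁻⁸ × 5.34×10^-5 × (2447)⁴ = 0.30 × 5.67×10⁻⁸ × 5.34×10^-5 × 3.59×10^13.
P = 32.6 W.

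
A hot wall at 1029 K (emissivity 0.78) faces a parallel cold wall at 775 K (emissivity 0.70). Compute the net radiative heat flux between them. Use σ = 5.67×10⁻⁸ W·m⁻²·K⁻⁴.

For two large parallel gray plates, q = σ(T₁⁴ − T₂⁴) / (1/ε₁ + 1/ε₂ − 1).
1/ε₁ + 1/ε₂ − 1 = 1/0.78 + 1/0.70 − 1 = 1.711.
T₁⁴ − T₂⁴ = 1.12×10^12 − 3.61×10^11 = 7.60×10^11 K⁴.
q = 5.67×10⁻⁸ × 7.60×10^11 / 1.711 = 25200 W/m².

q ≈ 25200 W/m²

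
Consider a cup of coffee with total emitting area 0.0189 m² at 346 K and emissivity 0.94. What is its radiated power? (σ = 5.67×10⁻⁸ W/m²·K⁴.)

P = εσAT⁴ = 0.94 × 5.67×10⁻⁸ × 0.0189 × (346)⁴ = 0.94 × 5.67×10⁻⁸ × 0.0189 × 1.43×10^10.
P = 14.4 W.

P ≈ 14.4 W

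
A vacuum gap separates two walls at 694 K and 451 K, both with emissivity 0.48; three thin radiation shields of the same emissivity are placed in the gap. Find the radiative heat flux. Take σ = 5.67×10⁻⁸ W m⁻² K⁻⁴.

Each of the 4 gaps contributes resistance (2/ε − 1) = 2/0.48 − 1 = 3.167; total = 12.67.
q = σ(T₁⁴ − T₂⁴) / 12.67 = 5.67×10⁻⁸ × 1.91×10^11 / 12.67 = 853 W/m².

q ≈ 853 W/m²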